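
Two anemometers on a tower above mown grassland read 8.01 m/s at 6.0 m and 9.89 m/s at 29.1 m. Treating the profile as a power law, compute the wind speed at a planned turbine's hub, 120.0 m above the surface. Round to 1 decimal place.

11.9 m/s

First find α: α = ln(V₂/V₁)/ln(z₂/z₁) = ln(9.89/8.01)/ln(29.1/6.0) = 0.21083/1.57898 = 0.1335
Extrapolate from 29.1 m to 120.0 m: V₃ = 9.89 × (120.0/29.1)^0.1335 = 9.89 × 1.2082 = 11.9496 m/s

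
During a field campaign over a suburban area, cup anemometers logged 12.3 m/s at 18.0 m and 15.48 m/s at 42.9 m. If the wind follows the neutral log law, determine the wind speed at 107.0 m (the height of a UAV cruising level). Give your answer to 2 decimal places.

Log law: V ∝ ln(z/z₀). From the pair, with r = V₁/V₂ = 0.79457,
ln z₀ = (ln z₁ − r·ln z₂)/(1 − r) = (2.8904 − 0.79457×3.7589)/0.20543 = -0.4689 → z₀ = 0.6257 m
V₃ = V₁ · ln(z₃/z₀)/ln(z₁/z₀) = 12.3 × 5.1417/3.3593 = 18.8264 m/s

18.83 m/s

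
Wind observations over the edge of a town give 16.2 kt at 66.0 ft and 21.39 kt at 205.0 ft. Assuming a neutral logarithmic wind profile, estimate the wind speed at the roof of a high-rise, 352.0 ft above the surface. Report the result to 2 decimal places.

23.87 kt

Log law: V ∝ ln(z/z₀). From the pair, with r = V₁/V₂ = 0.75736,
ln z₀ = (ln z₁ − r·ln z₂)/(1 − r) = (4.1897 − 0.75736×5.3230)/0.24264 = 0.6520 → z₀ = 1.919 ft
V₃ = V₁ · ln(z₃/z₀)/ln(z₁/z₀) = 16.2 × 5.2116/3.5376 = 23.8657 kt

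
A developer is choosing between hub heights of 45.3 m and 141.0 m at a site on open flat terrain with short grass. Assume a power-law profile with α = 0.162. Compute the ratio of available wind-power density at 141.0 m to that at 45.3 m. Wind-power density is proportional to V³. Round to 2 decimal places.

Speed ratio: V_B/V_A = (z_B/z_A)^α = (141.0/45.3)^0.162 = (3.1126)^0.162 = 1.20195
Power-density ratio: P_B/P_A = (V_B/V_A)³ = (1.20195)³ = 1.73643

1.74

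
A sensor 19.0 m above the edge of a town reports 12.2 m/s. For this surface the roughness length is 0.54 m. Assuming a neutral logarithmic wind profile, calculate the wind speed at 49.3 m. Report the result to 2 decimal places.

15.47 m/s

Log law: V(z) ∝ ln(z/z₀), so V₂/V₁ = ln(z₂/z₀) / ln(z₁/z₀).
ln(49.3/0.54) = 4.5141, ln(19.0/0.54) = 3.5606
V₂ = 12.2 × 4.5141/3.5606 = 12.2 × 1.2678 = 15.4670 m/s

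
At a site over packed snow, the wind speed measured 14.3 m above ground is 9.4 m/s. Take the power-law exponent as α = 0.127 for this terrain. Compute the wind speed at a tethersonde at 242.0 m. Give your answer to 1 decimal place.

13.5 m/s

Power-law profile: V₂ = V₁ · (z₂/z₁)^α
V₂ = 9.4 × (242.0/14.3)^0.127 = 9.4 × (16.9231)^0.127
    = 9.4 × 1.4322 = 13.4631 m/s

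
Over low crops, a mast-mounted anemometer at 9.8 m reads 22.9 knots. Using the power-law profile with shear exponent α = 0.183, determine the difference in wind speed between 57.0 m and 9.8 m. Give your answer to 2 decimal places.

Power law: V₂ = V₁ · (z₂/z₁)^α = 22.9 × (5.8163)^0.183 = 31.6058 knots
ΔV = 31.6058 − 22.9 = 8.7058 knots

8.71 knots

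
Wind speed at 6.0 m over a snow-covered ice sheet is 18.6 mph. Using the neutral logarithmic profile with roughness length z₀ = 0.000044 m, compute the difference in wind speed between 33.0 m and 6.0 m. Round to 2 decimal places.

2.68 mph

Log law: V₂ = V₁ · ln(z₂/z₀)/ln(z₁/z₀) = 18.6 × 13.5278/11.8231 = 21.2819 mph
ΔV = 21.2819 − 18.6 = 2.6819 mph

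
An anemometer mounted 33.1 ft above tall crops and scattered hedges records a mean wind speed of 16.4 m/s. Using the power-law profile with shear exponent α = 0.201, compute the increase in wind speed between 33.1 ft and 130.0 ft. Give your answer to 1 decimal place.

5.2 m/s

Power law: V₂ = V₁ · (z₂/z₁)^α = 16.4 × (3.9275)^0.201 = 21.5904 m/s
ΔV = 21.5904 − 16.4 = 5.1904 m/s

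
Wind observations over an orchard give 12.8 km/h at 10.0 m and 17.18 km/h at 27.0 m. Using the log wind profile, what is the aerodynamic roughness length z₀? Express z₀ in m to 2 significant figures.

z₀ ≈ 0.55 m

Log law: V(z) ∝ ln(z/z₀). With r = V₁/V₂ = 12.8/17.18 = 0.74505,
r · ln(z₂/z₀) = ln(z₁/z₀) ⇒ ln z₀ = (ln z₁ − r·ln z₂)/(1 − r)
ln z₀ = (2.30259 − 0.74505×3.29584) / 0.25495 = -0.6001
z₀ = exp(-0.6001) = 0.5488 m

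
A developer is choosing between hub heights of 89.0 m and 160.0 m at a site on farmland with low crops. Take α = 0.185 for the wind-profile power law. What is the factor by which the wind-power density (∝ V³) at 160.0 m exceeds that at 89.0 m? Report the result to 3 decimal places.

1.385

Speed ratio: V_B/V_A = (z_B/z_A)^α = (160.0/89.0)^0.185 = (1.7978)^0.185 = 1.11462
Power-density ratio: P_B/P_A = (V_B/V_A)³ = (1.11462)³ = 1.38476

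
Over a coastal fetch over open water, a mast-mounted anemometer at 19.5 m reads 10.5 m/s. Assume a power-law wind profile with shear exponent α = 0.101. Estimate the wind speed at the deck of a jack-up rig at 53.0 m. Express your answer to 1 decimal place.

Power-law profile: V₂ = V₁ · (z₂/z₁)^α
V₂ = 10.5 × (53.0/19.5)^0.101 = 10.5 × (2.7179)^0.101
    = 10.5 × 1.1063 = 11.6158 m/s

11.6 m/s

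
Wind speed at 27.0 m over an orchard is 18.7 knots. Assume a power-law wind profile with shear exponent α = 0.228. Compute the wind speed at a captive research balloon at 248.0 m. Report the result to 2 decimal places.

31.00 knots

Power-law profile: V₂ = V₁ · (z₂/z₁)^α
V₂ = 18.7 × (248.0/27.0)^0.228 = 18.7 × (9.1852)^0.228
    = 18.7 × 1.6580 = 31.0046 knots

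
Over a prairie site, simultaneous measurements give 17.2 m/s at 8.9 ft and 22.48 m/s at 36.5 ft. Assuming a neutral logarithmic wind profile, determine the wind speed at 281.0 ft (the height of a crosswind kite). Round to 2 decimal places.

Log law: V ∝ ln(z/z₀). From the pair, with r = V₁/V₂ = 0.76512,
ln z₀ = (ln z₁ − r·ln z₂)/(1 − r) = (2.1861 − 0.76512×3.5973)/0.23488 = -2.4112 → z₀ = 0.08970 ft
V₃ = V₁ · ln(z₃/z₀)/ln(z₁/z₀) = 17.2 × 8.0496/4.5973 = 30.1162 m/s

30.12 m/s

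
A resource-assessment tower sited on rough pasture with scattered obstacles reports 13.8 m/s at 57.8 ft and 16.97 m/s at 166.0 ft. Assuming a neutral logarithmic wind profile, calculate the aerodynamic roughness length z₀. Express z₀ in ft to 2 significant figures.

z₀ ≈ 0.59 ft

Log law: V(z) ∝ ln(z/z₀). With r = V₁/V₂ = 13.8/16.97 = 0.81320,
r · ln(z₂/z₀) = ln(z₁/z₀) ⇒ ln z₀ = (ln z₁ − r·ln z₂)/(1 − r)
ln z₀ = (4.05699 − 0.81320×5.11199) / 0.18680 = -0.5358
z₀ = exp(-0.5358) = 0.5852 ft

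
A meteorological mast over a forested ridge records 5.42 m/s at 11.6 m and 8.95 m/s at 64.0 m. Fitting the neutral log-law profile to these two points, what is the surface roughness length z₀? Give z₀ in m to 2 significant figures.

z₀ ≈ 0.84 m

Log law: V(z) ∝ ln(z/z₀). With r = V₁/V₂ = 5.42/8.95 = 0.60559,
r · ln(z₂/z₀) = ln(z₁/z₀) ⇒ ln z₀ = (ln z₁ − r·ln z₂)/(1 − r)
ln z₀ = (2.45101 − 0.60559×4.15888) / 0.39441 = -0.1713
z₀ = exp(-0.1713) = 0.8426 m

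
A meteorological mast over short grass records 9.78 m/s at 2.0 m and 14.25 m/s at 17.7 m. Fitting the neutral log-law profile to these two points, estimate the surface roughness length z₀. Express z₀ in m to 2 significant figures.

Log law: V(z) ∝ ln(z/z₀). With r = V₁/V₂ = 9.78/14.25 = 0.68632,
r · ln(z₂/z₀) = ln(z₁/z₀) ⇒ ln z₀ = (ln z₁ − r·ln z₂)/(1 − r)
ln z₀ = (0.69315 − 0.68632×2.87356) / 0.31368 = -4.0774
z₀ = exp(-4.0774) = 0.01695 m

z₀ ≈ 0.017 m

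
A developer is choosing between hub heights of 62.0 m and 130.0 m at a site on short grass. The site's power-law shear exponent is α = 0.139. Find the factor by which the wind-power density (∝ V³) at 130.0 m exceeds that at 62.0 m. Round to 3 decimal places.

Speed ratio: V_B/V_A = (z_B/z_A)^α = (130.0/62.0)^0.139 = (2.0968)^0.139 = 1.10840
Power-density ratio: P_B/P_A = (V_B/V_A)³ = (1.10840)³ = 1.36172

1.362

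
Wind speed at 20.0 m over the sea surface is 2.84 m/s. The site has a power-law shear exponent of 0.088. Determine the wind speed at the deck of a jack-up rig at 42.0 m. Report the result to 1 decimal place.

Power-law profile: V₂ = V₁ · (z₂/z₁)^α
V₂ = 2.84 × (42.0/20.0)^0.088 = 2.84 × (2.1000)^0.088
    = 2.84 × 1.0675 = 3.0316 m/s

3.0 m/s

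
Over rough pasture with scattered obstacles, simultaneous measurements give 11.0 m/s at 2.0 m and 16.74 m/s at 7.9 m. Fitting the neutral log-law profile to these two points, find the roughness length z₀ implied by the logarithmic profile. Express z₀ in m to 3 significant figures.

z₀ ≈ 0.144 m

Log law: V(z) ∝ ln(z/z₀). With r = V₁/V₂ = 11.0/16.74 = 0.65711,
r · ln(z₂/z₀) = ln(z₁/z₀) ⇒ ln z₀ = (ln z₁ − r·ln z₂)/(1 − r)
ln z₀ = (0.69315 − 0.65711×2.06686) / 0.34289 = -1.9394
z₀ = exp(-1.9394) = 0.1438 m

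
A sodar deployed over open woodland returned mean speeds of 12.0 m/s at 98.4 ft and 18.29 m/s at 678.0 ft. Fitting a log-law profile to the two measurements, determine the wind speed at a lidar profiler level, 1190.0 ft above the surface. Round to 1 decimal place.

20.1 m/s

Log law: V ∝ ln(z/z₀). From the pair, with r = V₁/V₂ = 0.65610,
ln z₀ = (ln z₁ − r·ln z₂)/(1 − r) = (4.5890 − 0.65610×6.5191)/0.34390 = 0.9068 → z₀ = 2.476 ft
V₃ = V₁ · ln(z₃/z₀)/ln(z₁/z₀) = 12.0 × 6.1749/3.6822 = 20.1233 m/s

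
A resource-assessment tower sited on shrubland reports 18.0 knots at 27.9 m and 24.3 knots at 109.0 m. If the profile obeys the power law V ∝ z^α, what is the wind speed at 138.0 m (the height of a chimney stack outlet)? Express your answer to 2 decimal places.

First find α: α = ln(V₂/V₁)/ln(z₂/z₁) = ln(24.3/18.0)/ln(109.0/27.9) = 0.30010/1.36272 = 0.2202
Extrapolate from 109.0 m to 138.0 m: V₃ = 24.3 × (138.0/109.0)^0.2202 = 24.3 × 1.0533 = 25.5958 knots

25.60 knots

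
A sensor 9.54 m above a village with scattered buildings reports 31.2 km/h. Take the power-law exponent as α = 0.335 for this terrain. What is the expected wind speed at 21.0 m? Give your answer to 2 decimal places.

Power-law profile: V₂ = V₁ · (z₂/z₁)^α
V₂ = 31.2 × (21.0/9.54)^0.335 = 31.2 × (2.2013)^0.335
    = 31.2 × 1.3026 = 40.6396 km/h

40.64 km/h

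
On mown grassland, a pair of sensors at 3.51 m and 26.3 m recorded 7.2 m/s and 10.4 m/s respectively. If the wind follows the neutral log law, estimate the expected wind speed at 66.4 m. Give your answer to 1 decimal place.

Log law: V ∝ ln(z/z₀). From the pair, with r = V₁/V₂ = 0.69231,
ln z₀ = (ln z₁ − r·ln z₂)/(1 − r) = (1.2556 − 0.69231×3.2696)/0.30769 = -3.2758 → z₀ = 0.03779 m
V₃ = V₁ · ln(z₃/z₀)/ln(z₁/z₀) = 7.2 × 7.4715/4.5314 = 11.8715 m/s

11.9 m/s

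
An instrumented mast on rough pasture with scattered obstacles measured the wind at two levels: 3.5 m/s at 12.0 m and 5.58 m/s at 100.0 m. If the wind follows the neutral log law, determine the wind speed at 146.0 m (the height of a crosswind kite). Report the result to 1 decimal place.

Log law: V ∝ ln(z/z₀). From the pair, with r = V₁/V₂ = 0.62724,
ln z₀ = (ln z₁ − r·ln z₂)/(1 − r) = (2.4849 − 0.62724×4.6052)/0.37276 = -1.0828 → z₀ = 0.3386 m
V₃ = V₁ · ln(z₃/z₀)/ln(z₁/z₀) = 3.5 × 6.0665/3.5678 = 5.9512 m/s

6.0 m/s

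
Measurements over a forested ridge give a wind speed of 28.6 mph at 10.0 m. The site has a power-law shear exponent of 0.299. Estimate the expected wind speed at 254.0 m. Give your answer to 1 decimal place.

75.2 mph

Power-law profile: V₂ = V₁ · (z₂/z₁)^α
V₂ = 28.6 × (254.0/10.0)^0.299 = 28.6 × (25.4000)^0.299
    = 28.6 × 2.6305 = 75.2335 mph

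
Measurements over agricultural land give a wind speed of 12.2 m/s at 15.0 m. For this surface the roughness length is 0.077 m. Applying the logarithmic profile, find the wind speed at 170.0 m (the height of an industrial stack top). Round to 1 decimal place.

17.8 m/s

Log law: V(z) ∝ ln(z/z₀), so V₂/V₁ = ln(z₂/z₀) / ln(z₁/z₀).
ln(170.0/0.077) = 7.6997, ln(15.0/0.077) = 5.2720
V₂ = 12.2 × 7.6997/5.2720 = 12.2 × 1.4605 = 17.8181 m/s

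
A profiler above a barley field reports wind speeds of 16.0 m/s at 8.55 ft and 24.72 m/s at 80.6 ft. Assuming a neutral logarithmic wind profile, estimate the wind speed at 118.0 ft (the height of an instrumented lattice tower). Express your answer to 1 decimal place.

26.2 m/s

Log law: V ∝ ln(z/z₀). From the pair, with r = V₁/V₂ = 0.64725,
ln z₀ = (ln z₁ − r·ln z₂)/(1 − r) = (2.1459 − 0.64725×4.3895)/0.35275 = -1.9707 → z₀ = 0.1394 ft
V₃ = V₁ · ln(z₃/z₀)/ln(z₁/z₀) = 16.0 × 6.7414/4.1166 = 26.2015 m/s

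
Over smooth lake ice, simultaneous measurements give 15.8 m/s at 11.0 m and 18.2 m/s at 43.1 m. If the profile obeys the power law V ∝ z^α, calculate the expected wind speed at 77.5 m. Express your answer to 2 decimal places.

First find α: α = ln(V₂/V₁)/ln(z₂/z₁) = ln(18.2/15.8)/ln(43.1/11.0) = 0.14141/1.36563 = 0.1036
Extrapolate from 43.1 m to 77.5 m: V₃ = 18.2 × (77.5/43.1)^0.1036 = 18.2 × 1.0626 = 19.3401 m/s

19.34 m/s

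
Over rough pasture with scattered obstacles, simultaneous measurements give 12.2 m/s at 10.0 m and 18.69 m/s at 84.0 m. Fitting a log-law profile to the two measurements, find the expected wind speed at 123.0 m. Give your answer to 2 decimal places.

19.85 m/s

Log law: V ∝ ln(z/z₀). From the pair, with r = V₁/V₂ = 0.65276,
ln z₀ = (ln z₁ − r·ln z₂)/(1 − r) = (2.3026 − 0.65276×4.4308)/0.34724 = -1.6981 → z₀ = 0.1830 m
V₃ = V₁ · ln(z₃/z₀)/ln(z₁/z₀) = 12.2 × 6.5103/4.0007 = 19.8530 m/s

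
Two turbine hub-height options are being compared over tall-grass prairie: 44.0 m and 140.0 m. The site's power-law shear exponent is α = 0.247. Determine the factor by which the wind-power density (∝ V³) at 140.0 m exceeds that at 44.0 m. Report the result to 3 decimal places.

2.358

Speed ratio: V_B/V_A = (z_B/z_A)^α = (140.0/44.0)^0.247 = (3.1818)^0.247 = 1.33095
Power-density ratio: P_B/P_A = (V_B/V_A)³ = (1.33095)³ = 2.35767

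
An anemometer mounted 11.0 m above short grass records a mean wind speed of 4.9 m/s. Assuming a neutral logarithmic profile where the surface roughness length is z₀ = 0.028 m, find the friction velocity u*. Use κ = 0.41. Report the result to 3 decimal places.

u* ≈ 0.336 m/s

Log law: V(z) = (u*/κ) · ln(z/z₀) ⇒ u* = κ · V / ln(z/z₀)
u* = 0.41 × 4.9 / ln(11.0/0.028) = 0.41 × 4.9 / 5.9734
   = 2.0090 / 5.9734 = 0.3363 m/s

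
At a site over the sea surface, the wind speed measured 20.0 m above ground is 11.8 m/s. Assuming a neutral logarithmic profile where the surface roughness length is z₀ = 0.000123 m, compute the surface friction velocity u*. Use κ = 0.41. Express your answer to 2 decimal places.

Log law: V(z) = (u*/κ) · ln(z/z₀) ⇒ u* = κ · V / ln(z/z₀)
u* = 0.41 × 11.8 / ln(20.0/0.000123) = 0.41 × 11.8 / 11.9991
   = 4.8380 / 11.9991 = 0.4032 m/s

u* ≈ 0.40 m/s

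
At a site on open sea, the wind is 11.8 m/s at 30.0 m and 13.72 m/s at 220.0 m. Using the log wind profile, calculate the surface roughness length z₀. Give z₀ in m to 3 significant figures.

Log law: V(z) ∝ ln(z/z₀). With r = V₁/V₂ = 11.8/13.72 = 0.86006,
r · ln(z₂/z₀) = ln(z₁/z₀) ⇒ ln z₀ = (ln z₁ − r·ln z₂)/(1 − r)
ln z₀ = (3.40120 − 0.86006×5.39363) / 0.13994 = -8.8439
z₀ = exp(-8.8439) = 0.0001443 m

z₀ ≈ 0.000144 m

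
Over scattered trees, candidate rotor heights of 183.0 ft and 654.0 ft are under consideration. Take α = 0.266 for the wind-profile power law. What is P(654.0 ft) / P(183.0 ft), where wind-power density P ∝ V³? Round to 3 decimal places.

Speed ratio: V_B/V_A = (z_B/z_A)^α = (654.0/183.0)^0.266 = (3.5738)^0.266 = 1.40324
Power-density ratio: P_B/P_A = (V_B/V_A)³ = (1.40324)³ = 2.76309

2.763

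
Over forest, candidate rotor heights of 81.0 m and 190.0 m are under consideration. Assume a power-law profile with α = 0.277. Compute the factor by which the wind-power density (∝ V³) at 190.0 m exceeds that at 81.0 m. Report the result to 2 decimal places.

2.03

Speed ratio: V_B/V_A = (z_B/z_A)^α = (190.0/81.0)^0.277 = (2.3457)^0.277 = 1.26638
Power-density ratio: P_B/P_A = (V_B/V_A)³ = (1.26638)³ = 2.03092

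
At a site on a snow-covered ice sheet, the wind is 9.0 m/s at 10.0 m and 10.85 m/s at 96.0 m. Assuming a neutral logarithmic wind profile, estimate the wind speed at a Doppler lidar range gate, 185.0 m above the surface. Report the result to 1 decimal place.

11.4 m/s

Log law: V ∝ ln(z/z₀). From the pair, with r = V₁/V₂ = 0.82949,
ln z₀ = (ln z₁ − r·ln z₂)/(1 − r) = (2.3026 − 0.82949×4.5643)/0.17051 = -8.7006 → z₀ = 0.0001665 m
V₃ = V₁ · ln(z₃/z₀)/ln(z₁/z₀) = 9.0 × 13.9209/11.0032 = 11.3866 m/s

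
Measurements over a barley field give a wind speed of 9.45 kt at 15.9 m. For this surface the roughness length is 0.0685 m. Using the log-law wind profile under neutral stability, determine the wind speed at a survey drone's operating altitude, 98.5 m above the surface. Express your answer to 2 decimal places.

Log law: V(z) ∝ ln(z/z₀), so V₂/V₁ = ln(z₂/z₀) / ln(z₁/z₀).
ln(98.5/0.0685) = 7.2710, ln(15.9/0.0685) = 5.4472
V₂ = 9.45 × 7.2710/5.4472 = 9.45 × 1.3348 = 12.6139 kt

12.61 kt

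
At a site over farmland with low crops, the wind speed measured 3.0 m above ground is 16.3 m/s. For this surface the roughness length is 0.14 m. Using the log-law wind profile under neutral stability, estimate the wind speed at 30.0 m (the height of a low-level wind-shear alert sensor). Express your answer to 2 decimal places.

Log law: V(z) ∝ ln(z/z₀), so V₂/V₁ = ln(z₂/z₀) / ln(z₁/z₀).
ln(30.0/0.14) = 5.3673, ln(3.0/0.14) = 3.0647
V₂ = 16.3 × 5.3673/3.0647 = 16.3 × 1.7513 = 28.5465 m/s

28.55 m/s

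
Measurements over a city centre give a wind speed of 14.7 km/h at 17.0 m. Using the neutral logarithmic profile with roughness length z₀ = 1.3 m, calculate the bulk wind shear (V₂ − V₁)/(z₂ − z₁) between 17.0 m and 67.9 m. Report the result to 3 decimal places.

0.156 km/h/m

Log law: V₂ = V₁ · ln(z₂/z₀)/ln(z₁/z₀) = 14.7 × 3.9557/2.5708 = 22.6184 km/h
ΔV/Δz = (22.6184 − 14.7)/(67.9 − 17.0) = 7.9184/50.9000 = 0.15557 km/h/m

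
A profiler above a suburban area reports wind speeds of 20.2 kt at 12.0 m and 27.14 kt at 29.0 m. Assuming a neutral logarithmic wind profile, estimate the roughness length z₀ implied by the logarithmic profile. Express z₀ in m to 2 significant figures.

Log law: V(z) ∝ ln(z/z₀). With r = V₁/V₂ = 20.2/27.14 = 0.74429,
r · ln(z₂/z₀) = ln(z₁/z₀) ⇒ ln z₀ = (ln z₁ − r·ln z₂)/(1 − r)
ln z₀ = (2.48491 − 0.74429×3.36730) / 0.25571 = -0.0834
z₀ = exp(-0.0834) = 0.9200 m

z₀ ≈ 0.92 m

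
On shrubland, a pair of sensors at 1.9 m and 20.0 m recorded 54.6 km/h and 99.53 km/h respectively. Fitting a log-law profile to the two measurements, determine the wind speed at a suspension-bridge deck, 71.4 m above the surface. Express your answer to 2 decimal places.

123.82 km/h

Log law: V ∝ ln(z/z₀). From the pair, with r = V₁/V₂ = 0.54858,
ln z₀ = (ln z₁ − r·ln z₂)/(1 − r) = (0.6419 − 0.54858×2.9957)/0.45142 = -2.2186 → z₀ = 0.1088 m
V₃ = V₁ · ln(z₃/z₀)/ln(z₁/z₀) = 54.6 × 6.4869/2.8605 = 123.8203 km/h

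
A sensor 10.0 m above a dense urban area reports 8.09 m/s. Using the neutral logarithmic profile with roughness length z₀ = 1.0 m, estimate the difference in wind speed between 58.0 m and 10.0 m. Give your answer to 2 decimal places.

6.18 m/s

Log law: V₂ = V₁ · ln(z₂/z₀)/ln(z₁/z₀) = 8.09 × 4.0604/2.3026 = 14.2661 m/s
ΔV = 14.2661 − 8.09 = 6.1761 m/s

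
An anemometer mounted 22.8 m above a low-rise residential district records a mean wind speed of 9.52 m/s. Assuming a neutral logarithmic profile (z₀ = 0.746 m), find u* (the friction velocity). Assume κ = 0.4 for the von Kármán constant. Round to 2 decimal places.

Log law: V(z) = (u*/κ) · ln(z/z₀) ⇒ u* = κ · V / ln(z/z₀)
u* = 0.4 × 9.52 / ln(22.8/0.746) = 0.4 × 9.52 / 3.4198
   = 3.8080 / 3.4198 = 1.1135 m/s

u* ≈ 1.11 m/s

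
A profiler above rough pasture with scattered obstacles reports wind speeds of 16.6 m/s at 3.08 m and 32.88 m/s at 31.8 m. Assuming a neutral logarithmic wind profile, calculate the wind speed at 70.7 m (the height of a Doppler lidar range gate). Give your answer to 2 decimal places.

38.45 m/s

Log law: V ∝ ln(z/z₀). From the pair, with r = V₁/V₂ = 0.50487,
ln z₀ = (ln z₁ − r·ln z₂)/(1 − r) = (1.1249 − 0.50487×3.4595)/0.49513 = -1.2555 → z₀ = 0.2849 m
V₃ = V₁ · ln(z₃/z₀)/ln(z₁/z₀) = 16.6 × 5.5139/2.3804 = 38.4517 m/s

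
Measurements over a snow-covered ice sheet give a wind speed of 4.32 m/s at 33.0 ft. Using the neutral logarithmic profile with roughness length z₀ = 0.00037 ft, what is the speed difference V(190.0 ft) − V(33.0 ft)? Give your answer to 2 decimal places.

0.66 m/s

Log law: V₂ = V₁ · ln(z₂/z₀)/ln(z₁/z₀) = 4.32 × 13.1490/11.3985 = 4.9834 m/s
ΔV = 4.9834 − 4.32 = 0.6634 m/s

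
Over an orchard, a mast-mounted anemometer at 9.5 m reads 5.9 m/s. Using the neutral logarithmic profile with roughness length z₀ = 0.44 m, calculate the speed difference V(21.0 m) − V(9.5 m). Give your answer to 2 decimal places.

Log law: V₂ = V₁ · ln(z₂/z₀)/ln(z₁/z₀) = 5.9 × 3.8655/3.0723 = 7.4233 m/s
ΔV = 7.4233 − 5.9 = 1.5233 m/s

1.52 m/s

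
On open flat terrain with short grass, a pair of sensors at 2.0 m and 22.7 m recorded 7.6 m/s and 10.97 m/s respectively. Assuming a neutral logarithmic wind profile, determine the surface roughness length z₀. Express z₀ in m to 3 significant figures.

z₀ ≈ 0.00835 m

Log law: V(z) ∝ ln(z/z₀). With r = V₁/V₂ = 7.6/10.97 = 0.69280,
r · ln(z₂/z₀) = ln(z₁/z₀) ⇒ ln z₀ = (ln z₁ − r·ln z₂)/(1 − r)
ln z₀ = (0.69315 − 0.69280×3.12236) / 0.30720 = -4.7852
z₀ = exp(-4.7852) = 0.008352 m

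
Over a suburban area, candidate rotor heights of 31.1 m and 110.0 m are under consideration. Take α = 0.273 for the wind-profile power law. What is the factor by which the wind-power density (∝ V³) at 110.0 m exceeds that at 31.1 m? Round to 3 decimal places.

Speed ratio: V_B/V_A = (z_B/z_A)^α = (110.0/31.1)^0.273 = (3.5370)^0.273 = 1.41181
Power-density ratio: P_B/P_A = (V_B/V_A)³ = (1.41181)³ = 2.81404

2.814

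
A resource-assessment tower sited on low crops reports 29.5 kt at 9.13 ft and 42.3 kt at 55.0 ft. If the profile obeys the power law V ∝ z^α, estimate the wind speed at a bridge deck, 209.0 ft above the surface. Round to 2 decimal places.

First find α: α = ln(V₂/V₁)/ln(z₂/z₁) = ln(42.3/29.5)/ln(55.0/9.13) = 0.36040/1.79577 = 0.2007
Extrapolate from 55.0 ft to 209.0 ft: V₃ = 42.3 × (209.0/55.0)^0.2007 = 42.3 × 1.3072 = 55.2966 kt

55.30 kt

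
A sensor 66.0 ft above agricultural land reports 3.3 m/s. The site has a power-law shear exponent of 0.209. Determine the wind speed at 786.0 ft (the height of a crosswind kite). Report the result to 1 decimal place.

Power-law profile: V₂ = V₁ · (z₂/z₁)^α
V₂ = 3.3 × (786.0/66.0)^0.209 = 3.3 × (11.9091)^0.209
    = 3.3 × 1.6783 = 5.5383 m/s

5.5 m/s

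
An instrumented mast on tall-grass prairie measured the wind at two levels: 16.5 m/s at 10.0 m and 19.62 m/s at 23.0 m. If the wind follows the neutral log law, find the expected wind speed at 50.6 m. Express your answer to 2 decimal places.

Log law: V ∝ ln(z/z₀). From the pair, with r = V₁/V₂ = 0.84098,
ln z₀ = (ln z₁ − r·ln z₂)/(1 − r) = (2.3026 − 0.84098×3.1355)/0.15902 = -2.1022 → z₀ = 0.1222 m
V₃ = V₁ · ln(z₃/z₀)/ln(z₁/z₀) = 16.5 × 6.0262/4.4048 = 22.5735 m/s

22.57 m/s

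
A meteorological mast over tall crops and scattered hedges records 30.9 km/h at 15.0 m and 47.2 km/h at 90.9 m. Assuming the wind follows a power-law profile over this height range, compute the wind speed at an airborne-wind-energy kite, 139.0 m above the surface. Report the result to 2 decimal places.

52.16 km/h

First find α: α = ln(V₂/V₁)/ln(z₂/z₁) = ln(47.2/30.9)/ln(90.9/15.0) = 0.42364/1.80171 = 0.2351
Extrapolate from 90.9 m to 139.0 m: V₃ = 47.2 × (139.0/90.9)^0.2351 = 47.2 × 1.1050 = 52.1569 km/h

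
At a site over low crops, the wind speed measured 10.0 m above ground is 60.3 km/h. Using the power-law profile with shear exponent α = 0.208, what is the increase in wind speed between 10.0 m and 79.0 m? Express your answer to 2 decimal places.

Power law: V₂ = V₁ · (z₂/z₁)^α = 60.3 × (7.9000)^0.208 = 92.6881 km/h
ΔV = 92.6881 − 60.3 = 32.3881 km/h

32.39 km/h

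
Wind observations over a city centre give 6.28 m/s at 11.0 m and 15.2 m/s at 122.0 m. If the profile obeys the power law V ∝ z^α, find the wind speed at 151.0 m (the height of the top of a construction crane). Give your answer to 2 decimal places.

First find α: α = ln(V₂/V₁)/ln(z₂/z₁) = ln(15.2/6.28)/ln(122.0/11.0) = 0.88393/2.40613 = 0.3674
Extrapolate from 122.0 m to 151.0 m: V₃ = 15.2 × (151.0/122.0)^0.3674 = 15.2 × 1.0815 = 16.4387 m/s

16.44 m/s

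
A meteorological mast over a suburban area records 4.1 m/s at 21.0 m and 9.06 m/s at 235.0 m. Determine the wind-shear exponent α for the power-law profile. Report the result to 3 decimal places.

α ≈ 0.328

Power law: V₂/V₁ = (z₂/z₁)^α ⇒ α = ln(V₂/V₁) / ln(z₂/z₁)
α = ln(9.06/4.1) / ln(235.0/21.0) = ln(2.2098) / ln(11.1905)
  = 0.79288 / 2.41506 = 0.32831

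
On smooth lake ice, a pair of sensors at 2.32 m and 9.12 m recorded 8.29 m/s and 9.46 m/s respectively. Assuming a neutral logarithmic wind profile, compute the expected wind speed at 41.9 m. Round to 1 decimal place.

10.8 m/s

Log law: V ∝ ln(z/z₀). From the pair, with r = V₁/V₂ = 0.87632,
ln z₀ = (ln z₁ − r·ln z₂)/(1 − r) = (0.8416 − 0.87632×2.2105)/0.12368 = -8.8578 → z₀ = 0.0001423 m
V₃ = V₁ · ln(z₃/z₀)/ln(z₁/z₀) = 8.29 × 12.5930/9.6993 = 10.7633 m/s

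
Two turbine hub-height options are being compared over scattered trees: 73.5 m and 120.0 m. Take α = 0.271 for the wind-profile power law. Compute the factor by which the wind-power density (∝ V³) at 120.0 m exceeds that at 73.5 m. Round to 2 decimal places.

1.49

Speed ratio: V_B/V_A = (z_B/z_A)^α = (120.0/73.5)^0.271 = (1.6327)^0.271 = 1.14207
Power-density ratio: P_B/P_A = (V_B/V_A)³ = (1.14207)³ = 1.48964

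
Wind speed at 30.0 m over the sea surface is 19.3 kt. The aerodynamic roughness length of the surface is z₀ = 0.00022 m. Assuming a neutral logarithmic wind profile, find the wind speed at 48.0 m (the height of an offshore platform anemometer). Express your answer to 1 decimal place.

20.1 kt

Log law: V(z) ∝ ln(z/z₀), so V₂/V₁ = ln(z₂/z₀) / ln(z₁/z₀).
ln(48.0/0.00022) = 12.2931, ln(30.0/0.00022) = 11.8231
V₂ = 19.3 × 12.2931/11.8231 = 19.3 × 1.0398 = 20.0672 kt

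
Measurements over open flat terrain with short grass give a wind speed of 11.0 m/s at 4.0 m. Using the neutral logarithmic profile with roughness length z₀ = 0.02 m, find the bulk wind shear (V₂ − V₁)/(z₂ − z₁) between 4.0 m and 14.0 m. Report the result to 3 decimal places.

Log law: V₂ = V₁ · ln(z₂/z₀)/ln(z₁/z₀) = 11.0 × 6.5511/5.2983 = 13.6009 m/s
ΔV/Δz = (13.6009 − 11.0)/(14.0 − 4.0) = 2.6009/10.0000 = 0.26009 m/s/m

0.260 m/s/m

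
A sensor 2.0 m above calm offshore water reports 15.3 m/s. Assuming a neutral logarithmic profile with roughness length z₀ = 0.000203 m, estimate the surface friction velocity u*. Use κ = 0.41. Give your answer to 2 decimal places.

u* ≈ 0.68 m/s

Log law: V(z) = (u*/κ) · ln(z/z₀) ⇒ u* = κ · V / ln(z/z₀)
u* = 0.41 × 15.3 / ln(2.0/0.000203) = 0.41 × 15.3 / 9.1955
   = 6.2730 / 9.1955 = 0.6822 m/s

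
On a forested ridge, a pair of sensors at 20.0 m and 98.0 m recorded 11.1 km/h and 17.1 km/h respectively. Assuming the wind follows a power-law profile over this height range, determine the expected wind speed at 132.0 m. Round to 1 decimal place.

First find α: α = ln(V₂/V₁)/ln(z₂/z₁) = ln(17.1/11.1)/ln(98.0/20.0) = 0.43213/1.58924 = 0.2719
Extrapolate from 98.0 m to 132.0 m: V₃ = 17.1 × (132.0/98.0)^0.2719 = 17.1 × 1.0844 = 18.5425 km/h

18.5 km/h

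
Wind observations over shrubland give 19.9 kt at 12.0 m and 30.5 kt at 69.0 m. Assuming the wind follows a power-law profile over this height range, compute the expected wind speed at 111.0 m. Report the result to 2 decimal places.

34.25 kt

First find α: α = ln(V₂/V₁)/ln(z₂/z₁) = ln(30.5/19.9)/ln(69.0/12.0) = 0.42701/1.74920 = 0.2441
Extrapolate from 69.0 m to 111.0 m: V₃ = 30.5 × (111.0/69.0)^0.2441 = 30.5 × 1.1231 = 34.2534 kt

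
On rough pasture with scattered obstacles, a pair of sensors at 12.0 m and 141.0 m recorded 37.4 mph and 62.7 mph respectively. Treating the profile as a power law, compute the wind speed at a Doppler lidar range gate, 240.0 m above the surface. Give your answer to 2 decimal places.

70.10 mph

First find α: α = ln(V₂/V₁)/ln(z₂/z₁) = ln(62.7/37.4)/ln(141.0/12.0) = 0.51669/2.46385 = 0.2097
Extrapolate from 141.0 m to 240.0 m: V₃ = 62.7 × (240.0/141.0)^0.2097 = 62.7 × 1.1180 = 70.0985 mph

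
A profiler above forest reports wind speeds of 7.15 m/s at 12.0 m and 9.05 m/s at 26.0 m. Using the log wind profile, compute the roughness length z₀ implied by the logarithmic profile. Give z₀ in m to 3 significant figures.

Log law: V(z) ∝ ln(z/z₀). With r = V₁/V₂ = 7.15/9.05 = 0.79006,
r · ln(z₂/z₀) = ln(z₁/z₀) ⇒ ln z₀ = (ln z₁ − r·ln z₂)/(1 − r)
ln z₀ = (2.48491 − 0.79006×3.25810) / 0.20994 = -0.4247
z₀ = exp(-0.4247) = 0.6539 m

z₀ ≈ 0.654 m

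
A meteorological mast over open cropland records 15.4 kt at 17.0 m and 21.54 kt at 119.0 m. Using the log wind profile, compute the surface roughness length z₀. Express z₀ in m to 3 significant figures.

z₀ ≈ 0.129 m

Log law: V(z) ∝ ln(z/z₀). With r = V₁/V₂ = 15.4/21.54 = 0.71495,
r · ln(z₂/z₀) = ln(z₁/z₀) ⇒ ln z₀ = (ln z₁ − r·ln z₂)/(1 − r)
ln z₀ = (2.83321 − 0.71495×4.77912) / 0.28505 = -2.0474
z₀ = exp(-2.0474) = 0.1291 m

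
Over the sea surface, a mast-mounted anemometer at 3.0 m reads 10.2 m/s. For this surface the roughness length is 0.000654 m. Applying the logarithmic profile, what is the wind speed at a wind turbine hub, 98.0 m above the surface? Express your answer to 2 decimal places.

14.42 m/s

Log law: V(z) ∝ ln(z/z₀), so V₂/V₁ = ln(z₂/z₀) / ln(z₁/z₀).
ln(98.0/0.000654) = 11.9174, ln(3.0/0.000654) = 8.4310
V₂ = 10.2 × 11.9174/8.4310 = 10.2 × 1.4135 = 14.4179 m/s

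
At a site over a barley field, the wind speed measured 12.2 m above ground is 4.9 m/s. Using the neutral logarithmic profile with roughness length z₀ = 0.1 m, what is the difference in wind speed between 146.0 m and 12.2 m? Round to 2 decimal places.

Log law: V₂ = V₁ · ln(z₂/z₀)/ln(z₁/z₀) = 4.9 × 7.2862/4.8040 = 7.4318 m/s
ΔV = 7.4318 − 4.9 = 2.5318 m/s

2.53 m/s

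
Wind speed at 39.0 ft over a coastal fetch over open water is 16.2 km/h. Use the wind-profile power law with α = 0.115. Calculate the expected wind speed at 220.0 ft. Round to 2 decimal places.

Power-law profile: V₂ = V₁ · (z₂/z₁)^α
V₂ = 16.2 × (220.0/39.0)^0.115 = 16.2 × (5.6410)^0.115
    = 16.2 × 1.2201 = 19.7661 km/h

19.77 km/h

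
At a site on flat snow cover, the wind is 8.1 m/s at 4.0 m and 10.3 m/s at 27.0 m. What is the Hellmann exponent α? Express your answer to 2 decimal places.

α ≈ 0.13

Power law: V₂/V₁ = (z₂/z₁)^α ⇒ α = ln(V₂/V₁) / ln(z₂/z₁)
α = ln(10.3/8.1) / ln(27.0/4.0) = ln(1.2716) / ln(6.7500)
  = 0.24028 / 1.90954 = 0.12583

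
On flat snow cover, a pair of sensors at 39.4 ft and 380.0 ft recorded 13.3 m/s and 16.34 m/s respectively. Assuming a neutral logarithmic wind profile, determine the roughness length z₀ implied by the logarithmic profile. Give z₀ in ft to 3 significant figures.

z₀ ≈ 0.00195 ft

Log law: V(z) ∝ ln(z/z₀). With r = V₁/V₂ = 13.3/16.34 = 0.81395,
r · ln(z₂/z₀) = ln(z₁/z₀) ⇒ ln z₀ = (ln z₁ − r·ln z₂)/(1 − r)
ln z₀ = (3.67377 − 0.81395×5.94017) / 0.18605 = -6.2418
z₀ = exp(-6.2418) = 0.001946 ft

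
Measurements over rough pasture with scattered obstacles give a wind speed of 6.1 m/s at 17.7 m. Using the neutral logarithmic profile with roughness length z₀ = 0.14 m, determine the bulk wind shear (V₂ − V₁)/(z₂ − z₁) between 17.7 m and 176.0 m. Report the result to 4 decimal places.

Log law: V₂ = V₁ · ln(z₂/z₀)/ln(z₁/z₀) = 6.1 × 7.1366/4.8397 = 8.9951 m/s
ΔV/Δz = (8.9951 − 6.1)/(176.0 − 17.7) = 2.8951/158.3000 = 0.01829 m/s/m

0.0183 m/s/m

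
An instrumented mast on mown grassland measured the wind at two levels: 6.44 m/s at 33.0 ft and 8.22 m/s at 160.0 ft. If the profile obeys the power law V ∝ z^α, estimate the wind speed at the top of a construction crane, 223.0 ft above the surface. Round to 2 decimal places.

First find α: α = ln(V₂/V₁)/ln(z₂/z₁) = ln(8.22/6.44)/ln(160.0/33.0) = 0.24404/1.57867 = 0.1546
Extrapolate from 160.0 ft to 223.0 ft: V₃ = 8.22 × (223.0/160.0)^0.1546 = 8.22 × 1.0527 = 8.6529 m/s

8.65 m/s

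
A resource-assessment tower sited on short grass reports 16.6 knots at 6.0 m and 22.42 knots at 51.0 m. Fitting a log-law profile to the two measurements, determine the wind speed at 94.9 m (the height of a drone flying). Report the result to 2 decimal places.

Log law: V ∝ ln(z/z₀). From the pair, with r = V₁/V₂ = 0.74041,
ln z₀ = (ln z₁ − r·ln z₂)/(1 − r) = (1.7918 − 0.74041×3.9318)/0.25959 = -4.3122 → z₀ = 0.01340 m
V₃ = V₁ · ln(z₃/z₀)/ln(z₁/z₀) = 16.6 × 8.8650/6.1040 = 24.1088 knots

24.11 knots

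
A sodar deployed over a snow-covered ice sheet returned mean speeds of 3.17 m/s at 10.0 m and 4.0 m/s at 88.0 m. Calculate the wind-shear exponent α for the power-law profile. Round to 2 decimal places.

α ≈ 0.11

Power law: V₂/V₁ = (z₂/z₁)^α ⇒ α = ln(V₂/V₁) / ln(z₂/z₁)
α = ln(4.0/3.17) / ln(88.0/10.0) = ln(1.2618) / ln(8.8000)
  = 0.23256 / 2.17475 = 0.10694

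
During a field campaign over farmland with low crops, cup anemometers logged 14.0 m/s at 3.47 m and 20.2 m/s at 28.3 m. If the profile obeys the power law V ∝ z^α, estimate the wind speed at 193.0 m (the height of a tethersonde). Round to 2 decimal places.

28.25 m/s

First find α: α = ln(V₂/V₁)/ln(z₂/z₁) = ln(20.2/14.0)/ln(28.3/3.47) = 0.36663/2.09871 = 0.1747
Extrapolate from 28.3 m to 193.0 m: V₃ = 20.2 × (193.0/28.3)^0.1747 = 20.2 × 1.3985 = 28.2490 m/s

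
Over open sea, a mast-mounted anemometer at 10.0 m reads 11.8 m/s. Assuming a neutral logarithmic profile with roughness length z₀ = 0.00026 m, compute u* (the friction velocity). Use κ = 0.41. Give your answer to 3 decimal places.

Log law: V(z) = (u*/κ) · ln(z/z₀) ⇒ u* = κ · V / ln(z/z₀)
u* = 0.41 × 11.8 / ln(10.0/0.00026) = 0.41 × 11.8 / 10.5574
   = 4.8380 / 10.5574 = 0.4583 m/s

u* ≈ 0.458 m/s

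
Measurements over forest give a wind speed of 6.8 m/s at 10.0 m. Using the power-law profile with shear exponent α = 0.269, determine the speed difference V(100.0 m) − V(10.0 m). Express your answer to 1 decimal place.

Power law: V₂ = V₁ · (z₂/z₁)^α = 6.8 × (10.0000)^0.269 = 12.6331 m/s
ΔV = 12.6331 − 6.8 = 5.8331 m/s

5.8 m/s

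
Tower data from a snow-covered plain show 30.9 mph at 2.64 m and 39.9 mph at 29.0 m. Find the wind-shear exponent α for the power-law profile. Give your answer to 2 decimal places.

Power law: V₂/V₁ = (z₂/z₁)^α ⇒ α = ln(V₂/V₁) / ln(z₂/z₁)
α = ln(39.9/30.9) / ln(29.0/2.64) = ln(1.2913) / ln(10.9848)
  = 0.25562 / 2.39652 = 0.10666

α ≈ 0.11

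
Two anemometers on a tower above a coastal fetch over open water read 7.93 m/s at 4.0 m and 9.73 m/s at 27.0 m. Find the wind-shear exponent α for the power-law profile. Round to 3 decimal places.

Power law: V₂/V₁ = (z₂/z₁)^α ⇒ α = ln(V₂/V₁) / ln(z₂/z₁)
α = ln(9.73/7.93) / ln(27.0/4.0) = ln(1.2270) / ln(6.7500)
  = 0.20456 / 1.90954 = 0.10713

α ≈ 0.107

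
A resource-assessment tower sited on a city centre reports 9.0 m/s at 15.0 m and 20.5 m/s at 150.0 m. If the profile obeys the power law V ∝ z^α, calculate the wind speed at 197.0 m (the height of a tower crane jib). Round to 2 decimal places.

22.60 m/s

First find α: α = ln(V₂/V₁)/ln(z₂/z₁) = ln(20.5/9.0)/ln(150.0/15.0) = 0.82320/2.30259 = 0.3575
Extrapolate from 150.0 m to 197.0 m: V₃ = 20.5 × (197.0/150.0)^0.3575 = 20.5 × 1.1024 = 22.5982 m/s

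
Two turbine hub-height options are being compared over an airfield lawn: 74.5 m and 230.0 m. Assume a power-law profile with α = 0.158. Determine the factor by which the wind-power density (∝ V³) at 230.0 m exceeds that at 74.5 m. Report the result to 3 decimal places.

Speed ratio: V_B/V_A = (z_B/z_A)^α = (230.0/74.5)^0.158 = (3.0872)^0.158 = 1.19496
Power-density ratio: P_B/P_A = (V_B/V_A)³ = (1.19496)³ = 1.70631

1.706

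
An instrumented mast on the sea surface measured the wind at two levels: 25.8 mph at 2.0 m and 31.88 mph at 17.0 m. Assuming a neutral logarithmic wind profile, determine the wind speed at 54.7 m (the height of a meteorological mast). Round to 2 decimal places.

35.20 mph

Log law: V ∝ ln(z/z₀). From the pair, with r = V₁/V₂ = 0.80928,
ln z₀ = (ln z₁ − r·ln z₂)/(1 − r) = (0.6931 − 0.80928×2.8332)/0.19072 = -8.3881 → z₀ = 0.0002276 m
V₃ = V₁ · ln(z₃/z₀)/ln(z₁/z₀) = 25.8 × 12.3899/9.0812 = 35.2002 mph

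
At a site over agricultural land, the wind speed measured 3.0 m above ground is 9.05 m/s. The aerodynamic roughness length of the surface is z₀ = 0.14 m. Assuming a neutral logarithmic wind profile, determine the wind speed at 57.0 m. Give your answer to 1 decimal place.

Log law: V(z) ∝ ln(z/z₀), so V₂/V₁ = ln(z₂/z₀) / ln(z₁/z₀).
ln(57.0/0.14) = 6.0092, ln(3.0/0.14) = 3.0647
V₂ = 9.05 × 6.0092/3.0647 = 9.05 × 1.9608 = 17.7448 m/s

17.7 m/s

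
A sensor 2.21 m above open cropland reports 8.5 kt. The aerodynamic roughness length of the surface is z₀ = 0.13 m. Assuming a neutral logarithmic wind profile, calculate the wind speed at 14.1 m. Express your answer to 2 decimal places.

Log law: V(z) ∝ ln(z/z₀), so V₂/V₁ = ln(z₂/z₀) / ln(z₁/z₀).
ln(14.1/0.13) = 4.6864, ln(2.21/0.13) = 2.8332
V₂ = 8.5 × 4.6864/2.8332 = 8.5 × 1.6541 = 14.0598 kt

14.06 kt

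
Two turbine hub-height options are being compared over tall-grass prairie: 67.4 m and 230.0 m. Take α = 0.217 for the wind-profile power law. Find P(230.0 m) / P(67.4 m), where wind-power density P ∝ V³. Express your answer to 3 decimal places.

Speed ratio: V_B/V_A = (z_B/z_A)^α = (230.0/67.4)^0.217 = (3.4125)^0.217 = 1.30520
Power-density ratio: P_B/P_A = (V_B/V_A)³ = (1.30520)³ = 2.22345

2.223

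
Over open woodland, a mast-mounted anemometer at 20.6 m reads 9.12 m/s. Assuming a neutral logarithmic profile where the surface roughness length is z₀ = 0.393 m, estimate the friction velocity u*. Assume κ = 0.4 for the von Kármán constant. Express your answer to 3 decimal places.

u* ≈ 0.921 m/s

Log law: V(z) = (u*/κ) · ln(z/z₀) ⇒ u* = κ · V / ln(z/z₀)
u* = 0.4 × 9.12 / ln(20.6/0.393) = 0.4 × 9.12 / 3.9592
   = 3.6480 / 3.9592 = 0.9214 m/s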